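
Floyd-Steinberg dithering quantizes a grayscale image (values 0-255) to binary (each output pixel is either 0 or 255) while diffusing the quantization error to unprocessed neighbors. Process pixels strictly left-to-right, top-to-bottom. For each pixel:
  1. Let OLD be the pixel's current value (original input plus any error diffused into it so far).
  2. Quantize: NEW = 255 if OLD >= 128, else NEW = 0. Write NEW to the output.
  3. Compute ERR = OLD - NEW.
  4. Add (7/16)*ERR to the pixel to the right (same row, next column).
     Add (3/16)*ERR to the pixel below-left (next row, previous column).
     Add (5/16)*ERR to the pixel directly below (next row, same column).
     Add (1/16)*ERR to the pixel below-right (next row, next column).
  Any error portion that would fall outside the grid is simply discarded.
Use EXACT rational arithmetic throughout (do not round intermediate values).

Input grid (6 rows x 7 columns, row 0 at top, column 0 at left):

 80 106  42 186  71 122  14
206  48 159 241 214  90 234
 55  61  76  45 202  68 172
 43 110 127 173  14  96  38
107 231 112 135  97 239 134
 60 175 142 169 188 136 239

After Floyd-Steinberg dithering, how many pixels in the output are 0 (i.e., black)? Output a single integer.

Answer: 21

Derivation:
(0,0): OLD=80 → NEW=0, ERR=80
(0,1): OLD=141 → NEW=255, ERR=-114
(0,2): OLD=-63/8 → NEW=0, ERR=-63/8
(0,3): OLD=23367/128 → NEW=255, ERR=-9273/128
(0,4): OLD=80497/2048 → NEW=0, ERR=80497/2048
(0,5): OLD=4561175/32768 → NEW=255, ERR=-3794665/32768
(0,6): OLD=-19222623/524288 → NEW=0, ERR=-19222623/524288
(1,0): OLD=1677/8 → NEW=255, ERR=-363/8
(1,1): OLD=-253/64 → NEW=0, ERR=-253/64
(1,2): OLD=274639/2048 → NEW=255, ERR=-247601/2048
(1,3): OLD=1411851/8192 → NEW=255, ERR=-677109/8192
(1,4): OLD=85920457/524288 → NEW=255, ERR=-47772983/524288
(1,5): OLD=39965001/4194304 → NEW=0, ERR=39965001/4194304
(1,6): OLD=14728607143/67108864 → NEW=255, ERR=-2384153177/67108864
(2,0): OLD=41041/1024 → NEW=0, ERR=41041/1024
(2,1): OLD=1697211/32768 → NEW=0, ERR=1697211/32768
(2,2): OLD=23663441/524288 → NEW=0, ERR=23663441/524288
(2,3): OLD=59875881/4194304 → NEW=0, ERR=59875881/4194304
(2,4): OLD=5918708785/33554432 → NEW=255, ERR=-2637671375/33554432
(2,5): OLD=26016843507/1073741824 → NEW=0, ERR=26016843507/1073741824
(2,6): OLD=2956554190293/17179869184 → NEW=255, ERR=-1424312451627/17179869184
(3,0): OLD=34202577/524288 → NEW=0, ERR=34202577/524288
(3,1): OLD=694972557/4194304 → NEW=255, ERR=-374574963/4194304
(3,2): OLD=3622104639/33554432 → NEW=0, ERR=3622104639/33554432
(3,3): OLD=28557470397/134217728 → NEW=255, ERR=-5668050243/134217728
(3,4): OLD=-405541308975/17179869184 → NEW=0, ERR=-405541308975/17179869184
(3,5): OLD=10003706142739/137438953472 → NEW=0, ERR=10003706142739/137438953472
(3,6): OLD=99946484613965/2199023255552 → NEW=0, ERR=99946484613965/2199023255552
(4,0): OLD=7425026639/67108864 → NEW=0, ERR=7425026639/67108864
(4,1): OLD=296154108467/1073741824 → NEW=255, ERR=22349943347/1073741824
(4,2): OLD=2428207297917/17179869184 → NEW=255, ERR=-1952659344003/17179869184
(4,3): OLD=10225121761071/137438953472 → NEW=0, ERR=10225121761071/137438953472
(4,4): OLD=146433245368213/1099511627776 → NEW=255, ERR=-133942219714667/1099511627776
(4,5): OLD=7582100510937725/35184372088832 → NEW=255, ERR=-1389914371714435/35184372088832
(4,6): OLD=76262560698113147/562949953421312 → NEW=255, ERR=-67289677424321413/562949953421312
(5,0): OLD=1691844112201/17179869184 → NEW=0, ERR=1691844112201/17179869184
(5,1): OLD=28888683377971/137438953472 → NEW=255, ERR=-6158249757389/137438953472
(5,2): OLD=112291669129085/1099511627776 → NEW=0, ERR=112291669129085/1099511627776
(5,3): OLD=1820664569346273/8796093022208 → NEW=255, ERR=-422339151316767/8796093022208
(5,4): OLD=71026227907681331/562949953421312 → NEW=0, ERR=71026227907681331/562949953421312
(5,5): OLD=670261047747257843/4503599627370496 → NEW=255, ERR=-478156857232218637/4503599627370496
(5,6): OLD=11005170837886942045/72057594037927936 → NEW=255, ERR=-7369515641784681635/72057594037927936
Output grid:
  Row 0: .#.#.#.  (4 black, running=4)
  Row 1: #.###.#  (2 black, running=6)
  Row 2: ....#.#  (5 black, running=11)
  Row 3: .#.#...  (5 black, running=16)
  Row 4: .##.###  (2 black, running=18)
  Row 5: .#.#.##  (3 black, running=21)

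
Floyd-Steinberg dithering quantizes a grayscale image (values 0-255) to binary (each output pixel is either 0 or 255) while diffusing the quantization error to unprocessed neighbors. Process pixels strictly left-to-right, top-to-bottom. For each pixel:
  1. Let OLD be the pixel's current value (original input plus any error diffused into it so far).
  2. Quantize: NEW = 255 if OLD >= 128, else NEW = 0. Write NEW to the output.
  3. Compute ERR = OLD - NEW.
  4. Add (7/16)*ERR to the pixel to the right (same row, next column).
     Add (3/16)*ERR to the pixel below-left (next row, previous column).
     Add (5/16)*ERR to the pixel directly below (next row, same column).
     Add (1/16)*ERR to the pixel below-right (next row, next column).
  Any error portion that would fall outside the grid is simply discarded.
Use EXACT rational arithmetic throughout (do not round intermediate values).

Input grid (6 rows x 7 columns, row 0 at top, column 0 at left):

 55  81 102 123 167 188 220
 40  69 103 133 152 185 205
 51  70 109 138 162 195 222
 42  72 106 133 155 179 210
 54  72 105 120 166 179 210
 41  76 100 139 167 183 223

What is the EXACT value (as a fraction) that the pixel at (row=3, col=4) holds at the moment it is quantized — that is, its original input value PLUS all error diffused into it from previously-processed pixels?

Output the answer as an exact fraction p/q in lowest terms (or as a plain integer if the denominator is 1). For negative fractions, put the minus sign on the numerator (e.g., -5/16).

(0,0): OLD=55 → NEW=0, ERR=55
(0,1): OLD=1681/16 → NEW=0, ERR=1681/16
(0,2): OLD=37879/256 → NEW=255, ERR=-27401/256
(0,3): OLD=312001/4096 → NEW=0, ERR=312001/4096
(0,4): OLD=13128519/65536 → NEW=255, ERR=-3583161/65536
(0,5): OLD=172050161/1048576 → NEW=255, ERR=-95336719/1048576
(0,6): OLD=3023630487/16777216 → NEW=255, ERR=-1254559593/16777216
(1,0): OLD=19683/256 → NEW=0, ERR=19683/256
(1,1): OLD=243381/2048 → NEW=0, ERR=243381/2048
(1,2): OLD=9331801/65536 → NEW=255, ERR=-7379879/65536
(1,3): OLD=23749349/262144 → NEW=0, ERR=23749349/262144
(1,4): OLD=2722327823/16777216 → NEW=255, ERR=-1555862257/16777216
(1,5): OLD=13230809023/134217728 → NEW=0, ERR=13230809023/134217728
(1,6): OLD=470464327249/2147483648 → NEW=255, ERR=-77144002991/2147483648
(2,0): OLD=3188631/32768 → NEW=0, ERR=3188631/32768
(2,1): OLD=139881325/1048576 → NEW=255, ERR=-127505555/1048576
(2,2): OLD=755390599/16777216 → NEW=0, ERR=755390599/16777216
(2,3): OLD=21687391503/134217728 → NEW=255, ERR=-12538129137/134217728
(2,4): OLD=124871525247/1073741824 → NEW=0, ERR=124871525247/1073741824
(2,5): OLD=9076232679189/34359738368 → NEW=255, ERR=314499395349/34359738368
(2,6): OLD=121462853321187/549755813888 → NEW=255, ERR=-18724879220253/549755813888
(3,0): OLD=832307367/16777216 → NEW=0, ERR=832307367/16777216
(3,1): OLD=9425905435/134217728 → NEW=0, ERR=9425905435/134217728
(3,2): OLD=134947565121/1073741824 → NEW=0, ERR=134947565121/1073741824
(3,3): OLD=787747491479/4294967296 → NEW=255, ERR=-307469169001/4294967296
(3,4): OLD=85707058855079/549755813888 → NEW=255, ERR=-54480673686361/549755813888
Target (3,4): original=155, with diffused error = 85707058855079/549755813888

Answer: 85707058855079/549755813888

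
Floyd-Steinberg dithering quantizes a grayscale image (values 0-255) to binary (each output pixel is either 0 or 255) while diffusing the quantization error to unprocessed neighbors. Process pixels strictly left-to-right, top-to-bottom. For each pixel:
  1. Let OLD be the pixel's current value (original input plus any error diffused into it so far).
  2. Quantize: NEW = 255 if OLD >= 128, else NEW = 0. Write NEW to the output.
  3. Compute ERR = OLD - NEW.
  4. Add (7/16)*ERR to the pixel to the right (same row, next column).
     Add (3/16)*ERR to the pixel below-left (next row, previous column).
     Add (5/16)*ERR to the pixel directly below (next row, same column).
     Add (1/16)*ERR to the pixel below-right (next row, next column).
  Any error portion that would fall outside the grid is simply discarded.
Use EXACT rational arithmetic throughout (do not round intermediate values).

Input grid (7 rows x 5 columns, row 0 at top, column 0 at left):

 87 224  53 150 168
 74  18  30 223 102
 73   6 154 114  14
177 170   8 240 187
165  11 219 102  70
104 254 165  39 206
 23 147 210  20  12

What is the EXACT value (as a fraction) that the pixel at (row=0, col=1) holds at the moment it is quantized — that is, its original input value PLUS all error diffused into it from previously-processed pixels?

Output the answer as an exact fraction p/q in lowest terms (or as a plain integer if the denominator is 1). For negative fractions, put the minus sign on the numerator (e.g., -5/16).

(0,0): OLD=87 → NEW=0, ERR=87
(0,1): OLD=4193/16 → NEW=255, ERR=113/16
Target (0,1): original=224, with diffused error = 4193/16

Answer: 4193/16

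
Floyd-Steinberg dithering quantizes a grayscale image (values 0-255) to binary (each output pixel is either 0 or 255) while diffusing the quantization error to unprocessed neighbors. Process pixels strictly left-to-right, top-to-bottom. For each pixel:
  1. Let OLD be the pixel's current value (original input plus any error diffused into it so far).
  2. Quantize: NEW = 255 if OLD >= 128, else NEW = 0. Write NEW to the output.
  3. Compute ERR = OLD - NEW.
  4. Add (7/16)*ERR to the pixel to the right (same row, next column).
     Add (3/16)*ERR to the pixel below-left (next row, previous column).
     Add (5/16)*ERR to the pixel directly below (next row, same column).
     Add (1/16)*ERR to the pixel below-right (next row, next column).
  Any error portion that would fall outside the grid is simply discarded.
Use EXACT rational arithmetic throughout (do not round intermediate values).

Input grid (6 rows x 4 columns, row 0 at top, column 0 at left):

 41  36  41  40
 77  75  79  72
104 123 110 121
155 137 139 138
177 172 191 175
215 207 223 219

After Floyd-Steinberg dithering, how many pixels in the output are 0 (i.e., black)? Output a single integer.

Answer: 12

Derivation:
(0,0): OLD=41 → NEW=0, ERR=41
(0,1): OLD=863/16 → NEW=0, ERR=863/16
(0,2): OLD=16537/256 → NEW=0, ERR=16537/256
(0,3): OLD=279599/4096 → NEW=0, ERR=279599/4096
(1,0): OLD=25581/256 → NEW=0, ERR=25581/256
(1,1): OLD=307707/2048 → NEW=255, ERR=-214533/2048
(1,2): OLD=4556567/65536 → NEW=0, ERR=4556567/65536
(1,3): OLD=133994833/1048576 → NEW=0, ERR=133994833/1048576
(2,0): OLD=3787513/32768 → NEW=0, ERR=3787513/32768
(2,1): OLD=167893187/1048576 → NEW=255, ERR=-99493693/1048576
(2,2): OLD=225713359/2097152 → NEW=0, ERR=225713359/2097152
(2,3): OLD=7125838259/33554432 → NEW=255, ERR=-1430541901/33554432
(3,0): OLD=2907989481/16777216 → NEW=255, ERR=-1370200599/16777216
(3,1): OLD=26581085111/268435456 → NEW=0, ERR=26581085111/268435456
(3,2): OLD=867721208649/4294967296 → NEW=255, ERR=-227495451831/4294967296
(3,3): OLD=7437533769343/68719476736 → NEW=0, ERR=7437533769343/68719476736
(4,0): OLD=730336418805/4294967296 → NEW=255, ERR=-364880241675/4294967296
(4,1): OLD=5179408703455/34359738368 → NEW=255, ERR=-3582324580385/34359738368
(4,2): OLD=170771899729791/1099511627776 → NEW=255, ERR=-109603565353089/1099511627776
(4,3): OLD=2848171466179881/17592186044416 → NEW=255, ERR=-1637835975146199/17592186044416
(5,0): OLD=92855316577765/549755813888 → NEW=255, ERR=-47332415963675/549755813888
(5,1): OLD=1983536716912995/17592186044416 → NEW=0, ERR=1983536716912995/17592186044416
(5,2): OLD=1910554171438263/8796093022208 → NEW=255, ERR=-332449549224777/8796093022208
(5,3): OLD=47045889289106367/281474976710656 → NEW=255, ERR=-24730229772110913/281474976710656
Output grid:
  Row 0: ....  (4 black, running=4)
  Row 1: .#..  (3 black, running=7)
  Row 2: .#.#  (2 black, running=9)
  Row 3: #.#.  (2 black, running=11)
  Row 4: ####  (0 black, running=11)
  Row 5: #.##  (1 black, running=12)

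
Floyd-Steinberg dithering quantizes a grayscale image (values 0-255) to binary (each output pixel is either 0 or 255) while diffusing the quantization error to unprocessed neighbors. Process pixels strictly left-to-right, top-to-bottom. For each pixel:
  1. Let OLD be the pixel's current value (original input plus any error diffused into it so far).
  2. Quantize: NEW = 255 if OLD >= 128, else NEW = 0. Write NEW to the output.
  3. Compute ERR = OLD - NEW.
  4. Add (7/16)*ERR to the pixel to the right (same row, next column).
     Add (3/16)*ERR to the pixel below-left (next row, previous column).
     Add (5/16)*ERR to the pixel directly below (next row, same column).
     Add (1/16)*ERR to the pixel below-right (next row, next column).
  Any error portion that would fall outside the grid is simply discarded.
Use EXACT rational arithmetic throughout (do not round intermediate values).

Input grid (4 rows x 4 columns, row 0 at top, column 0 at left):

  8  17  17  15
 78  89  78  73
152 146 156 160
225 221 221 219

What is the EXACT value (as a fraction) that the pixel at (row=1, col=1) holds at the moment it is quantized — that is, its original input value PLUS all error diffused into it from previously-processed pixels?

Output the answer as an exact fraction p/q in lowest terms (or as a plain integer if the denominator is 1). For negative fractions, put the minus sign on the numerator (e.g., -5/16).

Answer: 35245/256

Derivation:
(0,0): OLD=8 → NEW=0, ERR=8
(0,1): OLD=41/2 → NEW=0, ERR=41/2
(0,2): OLD=831/32 → NEW=0, ERR=831/32
(0,3): OLD=13497/512 → NEW=0, ERR=13497/512
(1,0): OLD=2699/32 → NEW=0, ERR=2699/32
(1,1): OLD=35245/256 → NEW=255, ERR=-30035/256
Target (1,1): original=89, with diffused error = 35245/256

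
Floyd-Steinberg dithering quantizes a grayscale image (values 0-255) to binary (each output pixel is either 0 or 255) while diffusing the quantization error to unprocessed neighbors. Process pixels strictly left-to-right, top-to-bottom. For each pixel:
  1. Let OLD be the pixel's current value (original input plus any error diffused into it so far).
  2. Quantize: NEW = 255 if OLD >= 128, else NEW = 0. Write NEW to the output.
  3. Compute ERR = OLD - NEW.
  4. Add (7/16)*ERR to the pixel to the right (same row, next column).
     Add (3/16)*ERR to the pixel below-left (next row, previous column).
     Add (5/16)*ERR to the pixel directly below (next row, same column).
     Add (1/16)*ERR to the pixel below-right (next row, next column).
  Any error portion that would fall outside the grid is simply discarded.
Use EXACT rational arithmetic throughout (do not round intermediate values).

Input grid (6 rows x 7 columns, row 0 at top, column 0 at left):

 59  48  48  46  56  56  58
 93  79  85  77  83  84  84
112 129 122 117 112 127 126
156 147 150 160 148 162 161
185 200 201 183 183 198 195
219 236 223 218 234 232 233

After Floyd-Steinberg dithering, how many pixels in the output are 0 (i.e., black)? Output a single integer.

Answer: 18

Derivation:
(0,0): OLD=59 → NEW=0, ERR=59
(0,1): OLD=1181/16 → NEW=0, ERR=1181/16
(0,2): OLD=20555/256 → NEW=0, ERR=20555/256
(0,3): OLD=332301/4096 → NEW=0, ERR=332301/4096
(0,4): OLD=5996123/65536 → NEW=0, ERR=5996123/65536
(0,5): OLD=100693117/1048576 → NEW=0, ERR=100693117/1048576
(0,6): OLD=1677930347/16777216 → NEW=0, ERR=1677930347/16777216
(1,0): OLD=32071/256 → NEW=0, ERR=32071/256
(1,1): OLD=359665/2048 → NEW=255, ERR=-162575/2048
(1,2): OLD=6238149/65536 → NEW=0, ERR=6238149/65536
(1,3): OLD=43560481/262144 → NEW=255, ERR=-23286239/262144
(1,4): OLD=1607332483/16777216 → NEW=0, ERR=1607332483/16777216
(1,5): OLD=24212076787/134217728 → NEW=255, ERR=-10013443853/134217728
(1,6): OLD=190300452317/2147483648 → NEW=0, ERR=190300452317/2147483648
(2,0): OLD=4465131/32768 → NEW=255, ERR=-3890709/32768
(2,1): OLD=81709001/1048576 → NEW=0, ERR=81709001/1048576
(2,2): OLD=2755162011/16777216 → NEW=255, ERR=-1523028069/16777216
(2,3): OLD=9856559491/134217728 → NEW=0, ERR=9856559491/134217728
(2,4): OLD=165922249203/1073741824 → NEW=255, ERR=-107881915917/1073741824
(2,5): OLD=2828904356433/34359738368 → NEW=0, ERR=2828904356433/34359738368
(2,6): OLD=101732157603911/549755813888 → NEW=255, ERR=-38455574937529/549755813888
(3,0): OLD=2239859259/16777216 → NEW=255, ERR=-2038330821/16777216
(3,1): OLD=12583644575/134217728 → NEW=0, ERR=12583644575/134217728
(3,2): OLD=194657683533/1073741824 → NEW=255, ERR=-79146481587/1073741824
(3,3): OLD=541974133451/4294967296 → NEW=0, ERR=541974133451/4294967296
(3,4): OLD=105463297680955/549755813888 → NEW=255, ERR=-34724434860485/549755813888
(3,5): OLD=618803054163425/4398046511104 → NEW=255, ERR=-502698806168095/4398046511104
(3,6): OLD=6634352929549503/70368744177664 → NEW=0, ERR=6634352929549503/70368744177664
(4,0): OLD=353502175765/2147483648 → NEW=255, ERR=-194106154475/2147483648
(4,1): OLD=5784110923665/34359738368 → NEW=255, ERR=-2977622360175/34359738368
(4,2): OLD=93222917230367/549755813888 → NEW=255, ERR=-46964815311073/549755813888
(4,3): OLD=741549229070597/4398046511104 → NEW=255, ERR=-379952631260923/4398046511104
(4,4): OLD=3937859732708095/35184372088832 → NEW=0, ERR=3937859732708095/35184372088832
(4,5): OLD=253300644445811711/1125899906842624 → NEW=255, ERR=-33803831799057409/1125899906842624
(4,6): OLD=3678238226740512937/18014398509481984 → NEW=255, ERR=-915433393177392983/18014398509481984
(5,0): OLD=95935163802947/549755813888 → NEW=255, ERR=-44252568738493/549755813888
(5,1): OLD=668657280889409/4398046511104 → NEW=255, ERR=-452844579442111/4398046511104
(5,2): OLD=4561365863598103/35184372088832 → NEW=255, ERR=-4410649019054057/35184372088832
(5,3): OLD=42729136240123155/281474976710656 → NEW=255, ERR=-29046982821094125/281474976710656
(5,4): OLD=3833431920461475441/18014398509481984 → NEW=255, ERR=-760239699456430479/18014398509481984
(5,5): OLD=29056673415345942113/144115188075855872 → NEW=255, ERR=-7692699543997305247/144115188075855872
(5,6): OLD=442468298141434486415/2305843009213693952 → NEW=255, ERR=-145521669208057471345/2305843009213693952
Output grid:
  Row 0: .......  (7 black, running=7)
  Row 1: .#.#.#.  (4 black, running=11)
  Row 2: #.#.#.#  (3 black, running=14)
  Row 3: #.#.##.  (3 black, running=17)
  Row 4: ####.##  (1 black, running=18)
  Row 5: #######  (0 black, running=18)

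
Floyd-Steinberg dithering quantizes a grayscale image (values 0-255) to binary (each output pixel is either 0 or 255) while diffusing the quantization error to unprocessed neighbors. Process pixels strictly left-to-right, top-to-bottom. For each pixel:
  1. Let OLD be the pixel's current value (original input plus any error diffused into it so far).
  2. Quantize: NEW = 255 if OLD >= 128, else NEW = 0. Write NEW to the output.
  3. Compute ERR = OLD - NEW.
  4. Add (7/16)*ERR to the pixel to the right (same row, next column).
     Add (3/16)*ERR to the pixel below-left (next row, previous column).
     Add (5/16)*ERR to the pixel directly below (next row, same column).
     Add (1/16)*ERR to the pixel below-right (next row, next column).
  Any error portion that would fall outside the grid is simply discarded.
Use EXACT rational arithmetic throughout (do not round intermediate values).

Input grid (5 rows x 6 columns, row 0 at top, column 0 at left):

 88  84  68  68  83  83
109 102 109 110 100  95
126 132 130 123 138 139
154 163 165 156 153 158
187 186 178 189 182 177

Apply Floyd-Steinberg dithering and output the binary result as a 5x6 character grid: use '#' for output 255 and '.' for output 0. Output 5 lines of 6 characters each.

Answer: ....#.
#.#.#.
.##.#.
#.#.##
####.#

Derivation:
(0,0): OLD=88 → NEW=0, ERR=88
(0,1): OLD=245/2 → NEW=0, ERR=245/2
(0,2): OLD=3891/32 → NEW=0, ERR=3891/32
(0,3): OLD=62053/512 → NEW=0, ERR=62053/512
(0,4): OLD=1114307/8192 → NEW=255, ERR=-974653/8192
(0,5): OLD=4056405/131072 → NEW=0, ERR=4056405/131072
(1,0): OLD=5103/32 → NEW=255, ERR=-3057/32
(1,1): OLD=32457/256 → NEW=0, ERR=32457/256
(1,2): OLD=1907485/8192 → NEW=255, ERR=-181475/8192
(1,3): OLD=4045993/32768 → NEW=0, ERR=4045993/32768
(1,4): OLD=273085547/2097152 → NEW=255, ERR=-261688213/2097152
(1,5): OLD=1430854781/33554432 → NEW=0, ERR=1430854781/33554432
(2,0): OLD=491187/4096 → NEW=0, ERR=491187/4096
(2,1): OLD=28044225/131072 → NEW=255, ERR=-5379135/131072
(2,2): OLD=285627715/2097152 → NEW=255, ERR=-249146045/2097152
(2,3): OLD=1423184171/16777216 → NEW=0, ERR=1423184171/16777216
(2,4): OLD=81513368385/536870912 → NEW=255, ERR=-55388714175/536870912
(2,5): OLD=853756109015/8589934592 → NEW=0, ERR=853756109015/8589934592
(3,0): OLD=385413923/2097152 → NEW=255, ERR=-149359837/2097152
(3,1): OLD=1748786183/16777216 → NEW=0, ERR=1748786183/16777216
(3,2): OLD=25074267477/134217728 → NEW=255, ERR=-9151253163/134217728
(3,3): OLD=1081556645103/8589934592 → NEW=0, ERR=1081556645103/8589934592
(3,4): OLD=13728948942767/68719476736 → NEW=255, ERR=-3794517624913/68719476736
(3,5): OLD=174221702760417/1099511627776 → NEW=255, ERR=-106153762322463/1099511627776
(4,0): OLD=49469395341/268435456 → NEW=255, ERR=-18981645939/268435456
(4,1): OLD=731869712009/4294967296 → NEW=255, ERR=-363346948471/4294967296
(4,2): OLD=20588923888267/137438953472 → NEW=255, ERR=-14458009247093/137438953472
(4,3): OLD=368795873189527/2199023255552 → NEW=255, ERR=-191955056976233/2199023255552
(4,4): OLD=4092703428559303/35184372088832 → NEW=0, ERR=4092703428559303/35184372088832
(4,5): OLD=109363670759937809/562949953421312 → NEW=255, ERR=-34188567362496751/562949953421312
Row 0: ....#.
Row 1: #.#.#.
Row 2: .##.#.
Row 3: #.#.##
Row 4: ####.#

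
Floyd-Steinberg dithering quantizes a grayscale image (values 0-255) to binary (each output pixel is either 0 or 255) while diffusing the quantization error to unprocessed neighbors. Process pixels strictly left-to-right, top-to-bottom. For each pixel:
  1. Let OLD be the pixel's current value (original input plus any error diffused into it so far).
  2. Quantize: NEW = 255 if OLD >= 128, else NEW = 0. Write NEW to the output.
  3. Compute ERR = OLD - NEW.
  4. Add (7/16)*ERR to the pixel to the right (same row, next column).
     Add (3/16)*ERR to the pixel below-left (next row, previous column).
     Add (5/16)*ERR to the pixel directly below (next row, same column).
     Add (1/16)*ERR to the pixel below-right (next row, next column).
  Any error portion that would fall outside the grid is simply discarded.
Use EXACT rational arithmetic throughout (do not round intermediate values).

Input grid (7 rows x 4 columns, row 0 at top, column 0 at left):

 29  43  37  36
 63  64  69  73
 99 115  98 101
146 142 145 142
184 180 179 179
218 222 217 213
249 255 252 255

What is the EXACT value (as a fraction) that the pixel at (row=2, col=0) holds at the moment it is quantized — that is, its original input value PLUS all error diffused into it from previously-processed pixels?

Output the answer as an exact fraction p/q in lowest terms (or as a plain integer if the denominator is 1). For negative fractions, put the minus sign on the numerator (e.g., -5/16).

Answer: 3325885/32768

Derivation:
(0,0): OLD=29 → NEW=0, ERR=29
(0,1): OLD=891/16 → NEW=0, ERR=891/16
(0,2): OLD=15709/256 → NEW=0, ERR=15709/256
(0,3): OLD=257419/4096 → NEW=0, ERR=257419/4096
(1,0): OLD=21121/256 → NEW=0, ERR=21121/256
(1,1): OLD=267911/2048 → NEW=255, ERR=-254329/2048
(1,2): OLD=3218451/65536 → NEW=0, ERR=3218451/65536
(1,3): OLD=123690229/1048576 → NEW=0, ERR=123690229/1048576
(2,0): OLD=3325885/32768 → NEW=0, ERR=3325885/32768
Target (2,0): original=99, with diffused error = 3325885/32768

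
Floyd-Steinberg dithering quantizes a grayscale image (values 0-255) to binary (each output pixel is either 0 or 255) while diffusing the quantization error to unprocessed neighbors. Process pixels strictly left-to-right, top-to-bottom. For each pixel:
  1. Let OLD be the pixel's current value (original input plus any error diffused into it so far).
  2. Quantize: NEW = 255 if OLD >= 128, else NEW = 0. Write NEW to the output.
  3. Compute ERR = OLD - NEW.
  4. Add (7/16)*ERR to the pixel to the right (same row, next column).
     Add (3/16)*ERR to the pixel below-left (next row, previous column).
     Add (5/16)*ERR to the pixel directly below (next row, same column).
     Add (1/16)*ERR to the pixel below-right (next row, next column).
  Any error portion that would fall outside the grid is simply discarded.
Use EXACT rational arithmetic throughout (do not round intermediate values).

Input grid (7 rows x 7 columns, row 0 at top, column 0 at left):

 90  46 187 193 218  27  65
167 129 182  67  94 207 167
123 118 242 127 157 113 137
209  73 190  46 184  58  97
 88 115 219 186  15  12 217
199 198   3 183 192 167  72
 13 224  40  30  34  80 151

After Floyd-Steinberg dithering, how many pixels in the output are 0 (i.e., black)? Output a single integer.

Answer: 25

Derivation:
(0,0): OLD=90 → NEW=0, ERR=90
(0,1): OLD=683/8 → NEW=0, ERR=683/8
(0,2): OLD=28717/128 → NEW=255, ERR=-3923/128
(0,3): OLD=367803/2048 → NEW=255, ERR=-154437/2048
(0,4): OLD=6062365/32768 → NEW=255, ERR=-2293475/32768
(0,5): OLD=-1898549/524288 → NEW=0, ERR=-1898549/524288
(0,6): OLD=531969677/8388608 → NEW=0, ERR=531969677/8388608
(1,0): OLD=27025/128 → NEW=255, ERR=-5615/128
(1,1): OLD=139639/1024 → NEW=255, ERR=-121481/1024
(1,2): OLD=3660739/32768 → NEW=0, ERR=3660739/32768
(1,3): OLD=10128199/131072 → NEW=0, ERR=10128199/131072
(1,4): OLD=843409205/8388608 → NEW=0, ERR=843409205/8388608
(1,5): OLD=17271914821/67108864 → NEW=255, ERR=159154501/67108864
(1,6): OLD=201464738923/1073741824 → NEW=255, ERR=-72339426197/1073741824
(2,0): OLD=1426189/16384 → NEW=0, ERR=1426189/16384
(2,1): OLD=71940447/524288 → NEW=255, ERR=-61752993/524288
(2,2): OLD=1949971421/8388608 → NEW=255, ERR=-189123619/8388608
(2,3): OLD=11215093301/67108864 → NEW=255, ERR=-5897667019/67108864
(2,4): OLD=83346633413/536870912 → NEW=255, ERR=-53555449147/536870912
(2,5): OLD=1095219389463/17179869184 → NEW=0, ERR=1095219389463/17179869184
(2,6): OLD=39578398434065/274877906944 → NEW=255, ERR=-30515467836655/274877906944
(3,0): OLD=1796150333/8388608 → NEW=255, ERR=-342944707/8388608
(3,1): OLD=1309939833/67108864 → NEW=0, ERR=1309939833/67108864
(3,2): OLD=90009098235/536870912 → NEW=255, ERR=-46892984325/536870912
(3,3): OLD=-85447709715/2147483648 → NEW=0, ERR=-85447709715/2147483648
(3,4): OLD=38999446681661/274877906944 → NEW=255, ERR=-31094419589059/274877906944
(3,5): OLD=3038259102215/2199023255552 → NEW=0, ERR=3038259102215/2199023255552
(3,6): OLD=2353721274717273/35184372088832 → NEW=0, ERR=2353721274717273/35184372088832
(4,0): OLD=84701311731/1073741824 → NEW=0, ERR=84701311731/1073741824
(4,1): OLD=2348134496471/17179869184 → NEW=255, ERR=-2032732145449/17179869184
(4,2): OLD=36750858674681/274877906944 → NEW=255, ERR=-33343007596039/274877906944
(4,3): OLD=206328298466947/2199023255552 → NEW=0, ERR=206328298466947/2199023255552
(4,4): OLD=324951604798617/17592186044416 → NEW=0, ERR=324951604798617/17592186044416
(4,5): OLD=14628860753165849/562949953421312 → NEW=0, ERR=14628860753165849/562949953421312
(4,6): OLD=2246039759858505087/9007199254740992 → NEW=255, ERR=-50796050100447873/9007199254740992
(5,0): OLD=55378611983989/274877906944 → NEW=255, ERR=-14715254286731/274877906944
(5,1): OLD=263421185285287/2199023255552 → NEW=0, ERR=263421185285287/2199023255552
(5,2): OLD=487288145102657/17592186044416 → NEW=0, ERR=487288145102657/17592186044416
(5,3): OLD=31007486010347941/140737488355328 → NEW=255, ERR=-4880573520260699/140737488355328
(5,4): OLD=1741425081777785591/9007199254740992 → NEW=255, ERR=-555410728181167369/9007199254740992
(5,5): OLD=10681828621504287623/72057594037927936 → NEW=255, ERR=-7692857858167336057/72057594037927936
(5,6): OLD=29000995496908943625/1152921504606846976 → NEW=0, ERR=29000995496908943625/1152921504606846976
(6,0): OLD=659050221541437/35184372088832 → NEW=0, ERR=659050221541437/35184372088832
(6,1): OLD=152828012261901281/562949953421312 → NEW=255, ERR=9275774139466721/562949953421312
(6,2): OLD=512053433572236931/9007199254740992 → NEW=0, ERR=512053433572236931/9007199254740992
(6,3): OLD=2464652748273484637/72057594037927936 → NEW=0, ERR=2464652748273484637/72057594037927936
(6,4): OLD=1082255506303126103/144115188075855872 → NEW=0, ERR=1082255506303126103/144115188075855872
(6,5): OLD=936827618879889714131/18446744073709551616 → NEW=0, ERR=936827618879889714131/18446744073709551616
(6,6): OLD=51475835042303382162581/295147905179352825856 → NEW=255, ERR=-23786880778431588430699/295147905179352825856
Output grid:
  Row 0: ..###..  (4 black, running=4)
  Row 1: ##...##  (3 black, running=7)
  Row 2: .####.#  (2 black, running=9)
  Row 3: #.#.#..  (4 black, running=13)
  Row 4: .##...#  (4 black, running=17)
  Row 5: #..###.  (3 black, running=20)
  Row 6: .#....#  (5 black, running=25)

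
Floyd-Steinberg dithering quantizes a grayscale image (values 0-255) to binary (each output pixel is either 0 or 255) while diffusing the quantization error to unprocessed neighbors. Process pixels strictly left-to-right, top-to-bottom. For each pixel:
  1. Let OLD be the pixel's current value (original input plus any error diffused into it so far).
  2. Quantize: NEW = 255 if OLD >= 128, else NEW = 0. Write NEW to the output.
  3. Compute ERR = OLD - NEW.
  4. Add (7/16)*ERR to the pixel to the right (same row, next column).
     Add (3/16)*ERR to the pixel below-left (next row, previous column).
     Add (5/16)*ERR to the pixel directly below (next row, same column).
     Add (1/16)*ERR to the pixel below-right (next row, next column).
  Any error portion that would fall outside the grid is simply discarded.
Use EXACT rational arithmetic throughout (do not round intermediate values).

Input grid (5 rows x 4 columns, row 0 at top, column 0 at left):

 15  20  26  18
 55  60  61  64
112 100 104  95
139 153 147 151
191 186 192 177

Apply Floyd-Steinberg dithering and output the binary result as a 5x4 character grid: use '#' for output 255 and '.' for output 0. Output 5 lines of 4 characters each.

(0,0): OLD=15 → NEW=0, ERR=15
(0,1): OLD=425/16 → NEW=0, ERR=425/16
(0,2): OLD=9631/256 → NEW=0, ERR=9631/256
(0,3): OLD=141145/4096 → NEW=0, ERR=141145/4096
(1,0): OLD=16555/256 → NEW=0, ERR=16555/256
(1,1): OLD=214189/2048 → NEW=0, ERR=214189/2048
(1,2): OLD=8299057/65536 → NEW=0, ERR=8299057/65536
(1,3): OLD=138959399/1048576 → NEW=255, ERR=-128427481/1048576
(2,0): OLD=4974783/32768 → NEW=255, ERR=-3381057/32768
(2,1): OLD=120928293/1048576 → NEW=0, ERR=120928293/1048576
(2,2): OLD=372454425/2097152 → NEW=255, ERR=-162319335/2097152
(2,3): OLD=1032730709/33554432 → NEW=0, ERR=1032730709/33554432
(3,0): OLD=2153848783/16777216 → NEW=255, ERR=-2124341297/16777216
(3,1): OLD=30247733905/268435456 → NEW=0, ERR=30247733905/268435456
(3,2): OLD=794953135471/4294967296 → NEW=255, ERR=-300263525009/4294967296
(3,3): OLD=8603313967753/68719476736 → NEW=0, ERR=8603313967753/68719476736
(4,0): OLD=741134651491/4294967296 → NEW=255, ERR=-354082008989/4294967296
(4,1): OLD=5639222687657/34359738368 → NEW=255, ERR=-3122510596183/34359738368
(4,2): OLD=176923363968649/1099511627776 → NEW=255, ERR=-103452101114231/1099511627776
(4,3): OLD=3001049877079951/17592186044416 → NEW=255, ERR=-1484957564246129/17592186044416
Row 0: ....
Row 1: ...#
Row 2: #.#.
Row 3: #.#.
Row 4: ####

Answer: ....
...#
#.#.
#.#.
####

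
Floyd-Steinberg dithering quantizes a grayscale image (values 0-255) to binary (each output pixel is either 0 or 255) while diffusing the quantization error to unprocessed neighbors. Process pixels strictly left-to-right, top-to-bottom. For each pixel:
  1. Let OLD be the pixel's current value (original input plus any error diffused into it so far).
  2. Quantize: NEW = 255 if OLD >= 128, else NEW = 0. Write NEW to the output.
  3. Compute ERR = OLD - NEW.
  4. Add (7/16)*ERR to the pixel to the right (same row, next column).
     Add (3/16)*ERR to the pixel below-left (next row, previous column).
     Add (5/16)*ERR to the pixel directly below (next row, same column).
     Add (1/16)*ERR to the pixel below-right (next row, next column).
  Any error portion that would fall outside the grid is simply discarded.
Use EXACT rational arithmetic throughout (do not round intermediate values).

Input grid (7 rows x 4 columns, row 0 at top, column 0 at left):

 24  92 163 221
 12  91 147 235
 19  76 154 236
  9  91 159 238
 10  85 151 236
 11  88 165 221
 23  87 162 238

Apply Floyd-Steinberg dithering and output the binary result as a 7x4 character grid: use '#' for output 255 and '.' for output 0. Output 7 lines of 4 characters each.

Answer: ..##
.#.#
..##
..##
..##
.#.#
..##

Derivation:
(0,0): OLD=24 → NEW=0, ERR=24
(0,1): OLD=205/2 → NEW=0, ERR=205/2
(0,2): OLD=6651/32 → NEW=255, ERR=-1509/32
(0,3): OLD=102589/512 → NEW=255, ERR=-27971/512
(1,0): OLD=1239/32 → NEW=0, ERR=1239/32
(1,1): OLD=33953/256 → NEW=255, ERR=-31327/256
(1,2): OLD=613493/8192 → NEW=0, ERR=613493/8192
(1,3): OLD=32472387/131072 → NEW=255, ERR=-950973/131072
(2,0): OLD=33403/4096 → NEW=0, ERR=33403/4096
(2,1): OLD=7574457/131072 → NEW=0, ERR=7574457/131072
(2,2): OLD=50771213/262144 → NEW=255, ERR=-16075507/262144
(2,3): OLD=887449241/4194304 → NEW=255, ERR=-182098279/4194304
(3,0): OLD=46942219/2097152 → NEW=0, ERR=46942219/2097152
(3,1): OLD=3619295573/33554432 → NEW=0, ERR=3619295573/33554432
(3,2): OLD=97977921835/536870912 → NEW=255, ERR=-38924160725/536870912
(3,3): OLD=1622469770925/8589934592 → NEW=255, ERR=-567963550035/8589934592
(4,0): OLD=19981973359/536870912 → NEW=0, ERR=19981973359/536870912
(4,1): OLD=527403312781/4294967296 → NEW=0, ERR=527403312781/4294967296
(4,2): OLD=24245644511789/137438953472 → NEW=255, ERR=-10801288623571/137438953472
(4,3): OLD=387958798796875/2199023255552 → NEW=255, ERR=-172792131368885/2199023255552
(5,0): OLD=3137403116799/68719476736 → NEW=0, ERR=3137403116799/68719476736
(5,1): OLD=294533739477913/2199023255552 → NEW=255, ERR=-266217190687847/2199023255552
(5,2): OLD=88420377249809/1099511627776 → NEW=0, ERR=88420377249809/1099511627776
(5,3): OLD=7976850238307637/35184372088832 → NEW=255, ERR=-995164644344523/35184372088832
(6,0): OLD=512573484667435/35184372088832 → NEW=0, ERR=512573484667435/35184372088832
(6,1): OLD=41361991697081181/562949953421312 → NEW=0, ERR=41361991697081181/562949953421312
(6,2): OLD=1859136883162494075/9007199254740992 → NEW=255, ERR=-437698926796458885/9007199254740992
(6,3): OLD=30686051260147931229/144115188075855872 → NEW=255, ERR=-6063321699195316131/144115188075855872
Row 0: ..##
Row 1: .#.#
Row 2: ..##
Row 3: ..##
Row 4: ..##
Row 5: .#.#
Row 6: ..##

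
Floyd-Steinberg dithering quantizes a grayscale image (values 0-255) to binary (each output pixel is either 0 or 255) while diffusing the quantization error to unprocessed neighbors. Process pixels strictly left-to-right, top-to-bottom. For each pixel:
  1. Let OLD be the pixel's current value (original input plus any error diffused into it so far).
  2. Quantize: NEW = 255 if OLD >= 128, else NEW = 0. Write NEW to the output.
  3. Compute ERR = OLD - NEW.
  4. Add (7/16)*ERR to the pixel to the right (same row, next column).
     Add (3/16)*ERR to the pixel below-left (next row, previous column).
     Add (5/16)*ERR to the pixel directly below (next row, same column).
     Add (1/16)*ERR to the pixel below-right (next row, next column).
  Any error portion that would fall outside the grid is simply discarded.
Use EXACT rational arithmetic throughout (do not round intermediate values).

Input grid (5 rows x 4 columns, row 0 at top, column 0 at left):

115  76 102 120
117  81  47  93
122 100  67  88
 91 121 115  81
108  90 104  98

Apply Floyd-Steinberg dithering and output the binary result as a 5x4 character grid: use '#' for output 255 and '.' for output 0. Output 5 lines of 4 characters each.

Answer: ..#.
#..#
.#..
.#.#
.#..

Derivation:
(0,0): OLD=115 → NEW=0, ERR=115
(0,1): OLD=2021/16 → NEW=0, ERR=2021/16
(0,2): OLD=40259/256 → NEW=255, ERR=-25021/256
(0,3): OLD=316373/4096 → NEW=0, ERR=316373/4096
(1,0): OLD=45215/256 → NEW=255, ERR=-20065/256
(1,1): OLD=153689/2048 → NEW=0, ERR=153689/2048
(1,2): OLD=4696653/65536 → NEW=0, ERR=4696653/65536
(1,3): OLD=149298603/1048576 → NEW=255, ERR=-118088277/1048576
(2,0): OLD=3656163/32768 → NEW=0, ERR=3656163/32768
(2,1): OLD=189587441/1048576 → NEW=255, ERR=-77799439/1048576
(2,2): OLD=84954197/2097152 → NEW=0, ERR=84954197/2097152
(2,3): OLD=2516879521/33554432 → NEW=0, ERR=2516879521/33554432
(3,0): OLD=1878314419/16777216 → NEW=0, ERR=1878314419/16777216
(3,1): OLD=43315792173/268435456 → NEW=255, ERR=-25135249107/268435456
(3,2): OLD=412833633491/4294967296 → NEW=0, ERR=412833633491/4294967296
(3,3): OLD=10240902138949/68719476736 → NEW=255, ERR=-7282564428731/68719476736
(4,0): OLD=538715874167/4294967296 → NEW=0, ERR=538715874167/4294967296
(4,1): OLD=4832146744293/34359738368 → NEW=255, ERR=-3929586539547/34359738368
(4,2): OLD=64079371356741/1099511627776 → NEW=0, ERR=64079371356741/1099511627776
(4,3): OLD=1695670087725171/17592186044416 → NEW=0, ERR=1695670087725171/17592186044416
Row 0: ..#.
Row 1: #..#
Row 2: .#..
Row 3: .#.#
Row 4: .#..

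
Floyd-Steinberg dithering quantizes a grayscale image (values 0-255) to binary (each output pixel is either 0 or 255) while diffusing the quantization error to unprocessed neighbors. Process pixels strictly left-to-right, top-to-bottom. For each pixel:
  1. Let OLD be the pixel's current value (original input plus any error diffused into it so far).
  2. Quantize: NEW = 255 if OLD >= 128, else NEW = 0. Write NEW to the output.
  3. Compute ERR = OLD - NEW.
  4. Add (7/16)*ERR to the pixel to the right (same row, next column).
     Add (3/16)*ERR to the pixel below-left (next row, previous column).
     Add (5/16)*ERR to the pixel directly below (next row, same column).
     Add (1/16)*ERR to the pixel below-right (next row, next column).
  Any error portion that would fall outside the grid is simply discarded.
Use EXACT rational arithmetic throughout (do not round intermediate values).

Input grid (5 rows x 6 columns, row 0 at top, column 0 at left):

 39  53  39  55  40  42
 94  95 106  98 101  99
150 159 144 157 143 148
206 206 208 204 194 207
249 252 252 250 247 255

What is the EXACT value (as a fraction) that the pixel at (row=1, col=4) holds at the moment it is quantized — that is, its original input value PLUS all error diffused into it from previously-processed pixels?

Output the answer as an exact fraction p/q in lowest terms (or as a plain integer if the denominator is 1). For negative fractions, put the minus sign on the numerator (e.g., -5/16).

(0,0): OLD=39 → NEW=0, ERR=39
(0,1): OLD=1121/16 → NEW=0, ERR=1121/16
(0,2): OLD=17831/256 → NEW=0, ERR=17831/256
(0,3): OLD=350097/4096 → NEW=0, ERR=350097/4096
(0,4): OLD=5072119/65536 → NEW=0, ERR=5072119/65536
(0,5): OLD=79545025/1048576 → NEW=0, ERR=79545025/1048576
(1,0): OLD=30547/256 → NEW=0, ERR=30547/256
(1,1): OLD=378053/2048 → NEW=255, ERR=-144187/2048
(1,2): OLD=7691945/65536 → NEW=0, ERR=7691945/65536
(1,3): OLD=51098229/262144 → NEW=255, ERR=-15748491/262144
(1,4): OLD=1987570495/16777216 → NEW=0, ERR=1987570495/16777216
Target (1,4): original=101, with diffused error = 1987570495/16777216

Answer: 1987570495/16777216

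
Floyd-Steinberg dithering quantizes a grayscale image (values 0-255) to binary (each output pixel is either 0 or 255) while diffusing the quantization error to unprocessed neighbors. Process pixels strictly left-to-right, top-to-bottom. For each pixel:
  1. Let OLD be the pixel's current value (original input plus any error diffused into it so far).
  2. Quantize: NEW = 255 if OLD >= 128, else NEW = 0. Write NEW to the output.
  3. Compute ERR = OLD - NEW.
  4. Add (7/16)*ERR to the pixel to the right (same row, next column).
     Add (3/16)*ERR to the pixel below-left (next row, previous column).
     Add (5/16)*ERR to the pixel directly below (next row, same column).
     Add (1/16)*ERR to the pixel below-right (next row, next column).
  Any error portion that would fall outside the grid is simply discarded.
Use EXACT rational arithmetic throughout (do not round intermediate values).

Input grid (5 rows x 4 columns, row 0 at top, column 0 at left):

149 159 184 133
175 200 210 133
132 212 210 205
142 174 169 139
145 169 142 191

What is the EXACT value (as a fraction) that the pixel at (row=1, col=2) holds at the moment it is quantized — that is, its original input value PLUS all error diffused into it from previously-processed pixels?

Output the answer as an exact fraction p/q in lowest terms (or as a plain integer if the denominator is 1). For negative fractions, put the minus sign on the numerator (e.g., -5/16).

(0,0): OLD=149 → NEW=255, ERR=-106
(0,1): OLD=901/8 → NEW=0, ERR=901/8
(0,2): OLD=29859/128 → NEW=255, ERR=-2781/128
(0,3): OLD=252917/2048 → NEW=0, ERR=252917/2048
(1,0): OLD=20863/128 → NEW=255, ERR=-11777/128
(1,1): OLD=188665/1024 → NEW=255, ERR=-72455/1024
(1,2): OLD=6633837/32768 → NEW=255, ERR=-1722003/32768
Target (1,2): original=210, with diffused error = 6633837/32768

Answer: 6633837/32768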